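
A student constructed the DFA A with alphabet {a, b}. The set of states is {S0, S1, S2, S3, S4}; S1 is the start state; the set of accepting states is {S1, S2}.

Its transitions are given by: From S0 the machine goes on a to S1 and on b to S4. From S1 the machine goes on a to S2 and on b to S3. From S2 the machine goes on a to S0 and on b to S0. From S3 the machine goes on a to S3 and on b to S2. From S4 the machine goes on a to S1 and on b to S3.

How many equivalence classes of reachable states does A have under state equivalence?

5

Every state is reachable, so we keep all 5.
Initial partition by acceptance: {S1,S2} | {S0,S3,S4}.
Refine {S1,S2} on symbol a: members go to different blocks, giving {S1} and {S2}.
Split {S0,S3,S4} by δ(·,a) → {S0,S4} and {S3}.
On input b, block {S0,S4} splits into {S0} and {S4}.
No further refinement is possible. Final partition (5 blocks): {S1} | {S0} | {S2} | {S3} | {S4}.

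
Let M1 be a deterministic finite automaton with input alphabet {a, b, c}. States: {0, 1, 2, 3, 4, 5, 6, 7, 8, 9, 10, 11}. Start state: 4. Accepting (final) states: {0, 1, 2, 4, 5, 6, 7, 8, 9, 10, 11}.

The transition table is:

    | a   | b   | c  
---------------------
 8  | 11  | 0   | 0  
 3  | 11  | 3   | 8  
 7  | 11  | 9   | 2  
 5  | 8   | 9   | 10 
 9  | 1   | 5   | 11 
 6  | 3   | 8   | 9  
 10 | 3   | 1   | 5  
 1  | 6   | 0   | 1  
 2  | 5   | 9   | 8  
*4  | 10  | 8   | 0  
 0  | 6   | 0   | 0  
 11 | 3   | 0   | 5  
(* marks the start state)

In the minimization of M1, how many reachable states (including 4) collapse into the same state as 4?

Reachable states from the start: {0,1,3,4,5,6,8,9,10,11}. Unreachable: {2,7} — drop them.
Start with accepting vs non-accepting: {0,1,4,5,6,8,9,10,11} | {3}.
Split {0,1,4,5,6,8,9,10,11} by δ(·,a) → {0,1,4,5,8,9} and {6,10,11}.
On input a, block {0,1,4,5,8,9} splits into {0,1,4,8} and {5,9}.
No further refinement is possible. Final partition (4 blocks): {0,1,4,8} | {3} | {6,10,11} | {5,9}.
State 4 belongs to the block {0,1,4,8}, which has 4 states.

4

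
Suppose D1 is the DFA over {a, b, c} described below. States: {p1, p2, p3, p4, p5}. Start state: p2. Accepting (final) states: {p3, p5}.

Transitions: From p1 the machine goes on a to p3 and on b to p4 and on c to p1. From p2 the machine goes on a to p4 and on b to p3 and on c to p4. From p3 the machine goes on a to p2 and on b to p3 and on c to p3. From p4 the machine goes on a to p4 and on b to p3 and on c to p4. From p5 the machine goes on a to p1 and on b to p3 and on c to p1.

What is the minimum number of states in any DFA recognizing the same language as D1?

Reachable states from the start: {p2,p3,p4}. Unreachable: {p1,p5} — drop them.
Start with accepting vs non-accepting: {p3} | {p2,p4}.
Stable partition: {p3} | {p2,p4} — 2 equivalence classes.

2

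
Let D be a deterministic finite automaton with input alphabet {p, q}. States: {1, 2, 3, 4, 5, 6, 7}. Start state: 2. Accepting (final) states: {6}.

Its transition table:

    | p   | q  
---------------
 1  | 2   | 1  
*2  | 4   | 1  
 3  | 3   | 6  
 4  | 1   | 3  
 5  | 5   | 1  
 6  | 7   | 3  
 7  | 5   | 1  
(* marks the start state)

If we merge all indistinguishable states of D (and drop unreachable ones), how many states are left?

All states are reachable from the start state.
P0 = {6} | {1,2,3,4,5,7}.
Refine {1,2,3,4,5,7} on symbol q: members go to different blocks, giving {1,2,4,5,7} and {3}.
On input q, block {1,2,4,5,7} splits into {1,2,5,7} and {4}.
Refine {1,2,5,7} on symbol p: members go to different blocks, giving {1,5,7} and {2}.
Refine {1,5,7} on symbol p: members go to different blocks, giving {5,7} and {1}.
Stable partition: {6} | {5,7} | {3} | {4} | {2} | {1} — 6 equivalence classes.

6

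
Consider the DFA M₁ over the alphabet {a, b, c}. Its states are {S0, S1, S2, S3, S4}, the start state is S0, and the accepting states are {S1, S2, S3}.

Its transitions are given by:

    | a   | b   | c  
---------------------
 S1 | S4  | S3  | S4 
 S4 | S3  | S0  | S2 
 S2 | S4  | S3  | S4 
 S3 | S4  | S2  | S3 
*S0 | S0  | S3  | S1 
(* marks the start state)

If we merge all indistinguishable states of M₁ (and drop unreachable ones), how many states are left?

Every state is reachable, so we keep all 5.
P0 = {S1,S2,S3} | {S0,S4}.
Refine {S1,S2,S3} on symbol c: members go to different blocks, giving {S1,S2} and {S3}.
Refine {S0,S4} on symbol a: members go to different blocks, giving {S0} and {S4}.
No further refinement is possible. Final partition (4 blocks): {S1,S2} | {S0} | {S3} | {S4}.

4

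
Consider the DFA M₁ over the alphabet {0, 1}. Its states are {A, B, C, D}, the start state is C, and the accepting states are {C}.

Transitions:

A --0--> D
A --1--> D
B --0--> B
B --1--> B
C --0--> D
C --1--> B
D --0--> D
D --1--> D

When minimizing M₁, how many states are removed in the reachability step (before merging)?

1

BFS from C reaches {B, C, D}; the 1 state(s) A are never visited.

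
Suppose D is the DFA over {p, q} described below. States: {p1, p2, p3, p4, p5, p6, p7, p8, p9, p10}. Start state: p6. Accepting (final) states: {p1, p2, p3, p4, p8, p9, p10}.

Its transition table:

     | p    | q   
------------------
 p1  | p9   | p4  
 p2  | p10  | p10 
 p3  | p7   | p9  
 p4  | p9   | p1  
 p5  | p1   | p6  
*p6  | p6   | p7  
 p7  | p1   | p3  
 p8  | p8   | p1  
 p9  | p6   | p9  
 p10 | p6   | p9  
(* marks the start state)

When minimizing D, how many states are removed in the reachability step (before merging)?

No path from p6 leads to p2, p5, p8, p10; the other 6 states are all reachable.

4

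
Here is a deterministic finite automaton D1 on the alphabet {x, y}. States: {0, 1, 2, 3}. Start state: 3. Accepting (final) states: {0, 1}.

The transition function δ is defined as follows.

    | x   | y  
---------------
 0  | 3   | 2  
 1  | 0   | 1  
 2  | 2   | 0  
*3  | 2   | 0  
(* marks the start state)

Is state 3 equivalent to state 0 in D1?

States {1} cannot be reached from the start state, so discard them.
Start with accepting vs non-accepting: {0} | {2,3}.
Stable partition: {0} | {2,3} — 2 equivalence classes.
3 and 0 end up in different blocks, so they are distinguishable. For instance, the string 'ε' is accepted from only 0.

No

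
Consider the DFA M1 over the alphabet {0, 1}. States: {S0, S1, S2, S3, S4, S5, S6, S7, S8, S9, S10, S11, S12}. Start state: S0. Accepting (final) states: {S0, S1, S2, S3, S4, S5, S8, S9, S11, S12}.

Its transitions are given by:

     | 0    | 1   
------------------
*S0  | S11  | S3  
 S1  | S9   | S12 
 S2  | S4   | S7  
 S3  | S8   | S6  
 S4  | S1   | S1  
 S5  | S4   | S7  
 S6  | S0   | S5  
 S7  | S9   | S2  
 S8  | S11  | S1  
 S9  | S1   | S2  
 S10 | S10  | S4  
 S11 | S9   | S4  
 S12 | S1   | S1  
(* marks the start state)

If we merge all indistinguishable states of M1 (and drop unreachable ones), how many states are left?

States {S10} cannot be reached from the start state, so discard them.
P0 = {S0,S1,S2,S3,S4,S5,S8,S9,S11,S12} | {S6,S7}.
Refine {S0,S1,S2,S3,S4,S5,S8,S9,S11,S12} on symbol 1: members go to different blocks, giving {S0,S1,S4,S8,S9,S11,S12} and {S2,S3,S5}.
Refine {S0,S1,S4,S8,S9,S11,S12} on symbol 1: members go to different blocks, giving {S1,S4,S8,S11,S12} and {S0,S9}.
Split {S1,S4,S8,S11,S12} by δ(·,0) → {S4,S8,S12} and {S1,S11}.
The partition is now stable with 5 blocks: {S4,S8,S12} | {S6,S7} | {S2,S3,S5} | {S0,S9} | {S1,S11}.

5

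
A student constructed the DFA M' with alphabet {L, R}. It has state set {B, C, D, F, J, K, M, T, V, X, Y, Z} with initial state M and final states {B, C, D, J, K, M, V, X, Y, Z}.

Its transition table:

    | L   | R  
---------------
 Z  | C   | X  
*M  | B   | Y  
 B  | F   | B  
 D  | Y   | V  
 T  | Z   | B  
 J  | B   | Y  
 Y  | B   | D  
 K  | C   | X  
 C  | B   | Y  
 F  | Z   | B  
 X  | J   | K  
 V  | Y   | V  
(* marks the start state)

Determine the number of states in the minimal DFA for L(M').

6

States {T} cannot be reached from the start state, so discard them.
Start with accepting vs non-accepting: {B,C,D,J,K,M,V,X,Y,Z} | {F}.
On input L, block {B,C,D,J,K,M,V,X,Y,Z} splits into {C,D,J,K,M,V,X,Y,Z} and {B}.
On input L, block {C,D,J,K,M,V,X,Y,Z} splits into {D,K,V,X,Z} and {C,J,M,Y}.
On input R, block {C,J,M,Y} splits into {C,J,M} and {Y}.
Split {D,K,V,X,Z} by δ(·,L) → {K,X,Z} and {D,V}.
Stable partition: {K,X,Z} | {F} | {B} | {C,J,M} | {Y} | {D,V} — 6 equivalence classes.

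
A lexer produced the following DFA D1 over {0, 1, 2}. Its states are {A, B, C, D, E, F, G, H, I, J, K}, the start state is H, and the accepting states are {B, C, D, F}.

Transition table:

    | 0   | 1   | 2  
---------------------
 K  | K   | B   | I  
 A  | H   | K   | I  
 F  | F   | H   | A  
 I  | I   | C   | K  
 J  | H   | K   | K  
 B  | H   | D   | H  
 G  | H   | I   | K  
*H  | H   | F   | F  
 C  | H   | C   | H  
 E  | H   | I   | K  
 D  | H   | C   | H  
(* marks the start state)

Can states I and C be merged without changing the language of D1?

No

Reachable states from the start: {A,B,C,D,F,H,I,K}. Unreachable: {E,G,J} — drop them.
Start with accepting vs non-accepting: {B,C,D,F} | {A,H,I,K}.
Refine {B,C,D,F} on symbol 0: members go to different blocks, giving {B,C,D} and {F}.
Refine {A,H,I,K} on symbol 1: members go to different blocks, giving {I,K} and {A} and {H}.
No further refinement is possible. Final partition (5 blocks): {B,C,D} | {I,K} | {F} | {A} | {H}.
I and C end up in different blocks, so they are distinguishable. For instance, the string 'ε' is accepted from only C.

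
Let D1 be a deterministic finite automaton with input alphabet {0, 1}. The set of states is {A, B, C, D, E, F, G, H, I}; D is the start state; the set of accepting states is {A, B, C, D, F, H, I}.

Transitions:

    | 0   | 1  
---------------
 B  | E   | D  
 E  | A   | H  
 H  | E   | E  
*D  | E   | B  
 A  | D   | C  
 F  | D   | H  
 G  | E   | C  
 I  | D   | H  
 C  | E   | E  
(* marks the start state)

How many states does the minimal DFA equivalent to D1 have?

4

First remove the unreachable states {F,G,I}; 6 states remain.
P0 = {A,B,C,D,H} | {E}.
Split {A,B,C,D,H} by δ(·,0) → {B,C,D,H} and {A}.
Split {B,C,D,H} by δ(·,1) → {B,D} and {C,H}.
No further refinement is possible. Final partition (4 blocks): {B,D} | {E} | {A} | {C,H}.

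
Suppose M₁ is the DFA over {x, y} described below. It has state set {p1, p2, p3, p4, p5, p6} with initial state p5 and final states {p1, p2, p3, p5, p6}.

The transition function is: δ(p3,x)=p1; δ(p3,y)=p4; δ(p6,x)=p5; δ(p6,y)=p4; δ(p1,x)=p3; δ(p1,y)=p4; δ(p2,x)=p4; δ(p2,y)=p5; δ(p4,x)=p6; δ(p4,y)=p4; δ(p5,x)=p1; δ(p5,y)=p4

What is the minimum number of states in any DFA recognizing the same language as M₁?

Reachable states from the start: {p1,p3,p4,p5,p6}. Unreachable: {p2} — drop them.
Initial partition by acceptance: {p1,p3,p5,p6} | {p4}.
No further refinement is possible. Final partition (2 blocks): {p1,p3,p5,p6} | {p4}.

2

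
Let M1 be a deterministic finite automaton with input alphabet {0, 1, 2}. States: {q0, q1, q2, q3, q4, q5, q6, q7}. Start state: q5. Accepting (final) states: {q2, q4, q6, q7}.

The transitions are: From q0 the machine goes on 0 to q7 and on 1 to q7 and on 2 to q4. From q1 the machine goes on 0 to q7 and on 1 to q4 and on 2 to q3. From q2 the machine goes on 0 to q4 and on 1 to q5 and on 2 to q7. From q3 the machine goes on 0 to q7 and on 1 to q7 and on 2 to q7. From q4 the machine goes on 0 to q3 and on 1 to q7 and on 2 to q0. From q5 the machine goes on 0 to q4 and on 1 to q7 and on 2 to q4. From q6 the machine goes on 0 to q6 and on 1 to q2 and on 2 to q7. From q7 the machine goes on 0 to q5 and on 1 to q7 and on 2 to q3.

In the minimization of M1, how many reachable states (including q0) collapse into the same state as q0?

First remove the unreachable states {q1,q2,q6}; 5 states remain.
Start with accepting vs non-accepting: {q4,q7} | {q0,q3,q5}.
No further refinement is possible. Final partition (2 blocks): {q4,q7} | {q0,q3,q5}.
The equivalence class containing q0 is {q0,q3,q5}, of size 3.

3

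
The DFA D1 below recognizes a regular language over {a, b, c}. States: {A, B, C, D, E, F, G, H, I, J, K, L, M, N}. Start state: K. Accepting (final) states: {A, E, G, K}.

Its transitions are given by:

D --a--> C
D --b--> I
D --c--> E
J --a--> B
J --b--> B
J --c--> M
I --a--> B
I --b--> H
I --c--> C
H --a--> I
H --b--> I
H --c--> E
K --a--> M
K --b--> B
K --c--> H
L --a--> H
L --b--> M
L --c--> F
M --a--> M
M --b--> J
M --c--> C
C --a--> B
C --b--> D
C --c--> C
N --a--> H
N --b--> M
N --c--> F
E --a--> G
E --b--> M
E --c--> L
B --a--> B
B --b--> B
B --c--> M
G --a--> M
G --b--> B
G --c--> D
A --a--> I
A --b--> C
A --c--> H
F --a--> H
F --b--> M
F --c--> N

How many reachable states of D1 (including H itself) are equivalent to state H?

Reachable states from the start: {B,C,D,E,F,G,H,I,J,K,L,M,N}. Unreachable: {A} — drop them.
Start with accepting vs non-accepting: {E,G,K} | {B,C,D,F,H,I,J,L,M,N}.
On input a, block {E,G,K} splits into {G,K} and {E}.
Split {B,C,D,F,H,I,J,L,M,N} by δ(·,c) → {B,C,F,I,J,L,M,N} and {D,H}.
Refine {B,C,F,I,J,L,M,N} on symbol a: members go to different blocks, giving {B,C,I,J,M} and {F,L,N}.
Refine {B,C,I,J,M} on symbol b: members go to different blocks, giving {B,J,M} and {C,I}.
On input c, block {B,J,M} splits into {B,J} and {M}.
No further refinement is possible. Final partition (7 blocks): {G,K} | {B,J} | {E} | {D,H} | {F,L,N} | {C,I} | {M}.
The equivalence class containing H is {D,H}, of size 2.

2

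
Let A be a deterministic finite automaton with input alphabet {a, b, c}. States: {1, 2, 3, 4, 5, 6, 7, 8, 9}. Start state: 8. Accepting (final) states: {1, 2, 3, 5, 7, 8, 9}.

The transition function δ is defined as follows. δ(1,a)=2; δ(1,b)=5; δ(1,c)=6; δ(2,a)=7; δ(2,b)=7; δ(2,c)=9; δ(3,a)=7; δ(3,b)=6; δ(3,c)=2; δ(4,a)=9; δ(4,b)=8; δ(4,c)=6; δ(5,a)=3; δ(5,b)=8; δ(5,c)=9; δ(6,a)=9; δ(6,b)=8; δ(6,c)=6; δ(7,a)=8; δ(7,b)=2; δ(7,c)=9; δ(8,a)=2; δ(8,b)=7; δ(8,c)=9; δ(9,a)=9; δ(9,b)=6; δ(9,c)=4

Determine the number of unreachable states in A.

Starting at 8 and following transitions, the reachable set is {2, 4, 6, 7, 8, 9}. That leaves 1, 3, 5 unreachable — 3 in total.

3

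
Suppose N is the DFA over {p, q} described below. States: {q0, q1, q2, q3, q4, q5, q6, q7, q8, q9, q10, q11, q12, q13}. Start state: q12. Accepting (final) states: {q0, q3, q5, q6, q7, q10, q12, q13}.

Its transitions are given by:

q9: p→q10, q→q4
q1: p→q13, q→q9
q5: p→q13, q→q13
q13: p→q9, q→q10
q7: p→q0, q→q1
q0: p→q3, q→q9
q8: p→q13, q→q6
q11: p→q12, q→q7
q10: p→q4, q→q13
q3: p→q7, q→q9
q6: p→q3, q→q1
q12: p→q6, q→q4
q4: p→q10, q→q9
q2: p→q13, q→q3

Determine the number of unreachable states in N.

4

Starting at q12 and following transitions, the reachable set is {q0, q1, q3, q4, q6, q7, q9, q10, q12, q13}. That leaves q2, q5, q8, q11 unreachable — 4 in total.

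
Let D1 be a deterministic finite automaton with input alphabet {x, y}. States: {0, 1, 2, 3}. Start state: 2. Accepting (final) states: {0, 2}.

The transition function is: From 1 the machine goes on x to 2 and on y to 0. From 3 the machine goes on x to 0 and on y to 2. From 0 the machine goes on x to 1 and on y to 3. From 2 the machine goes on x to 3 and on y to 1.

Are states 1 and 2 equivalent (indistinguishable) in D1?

P0 = {0,2} | {1,3}.
The partition is now stable with 2 blocks: {0,2} | {1,3}.
1 and 2 end up in different blocks, so they are distinguishable. For instance, the string 'ε' is accepted from only 2.

No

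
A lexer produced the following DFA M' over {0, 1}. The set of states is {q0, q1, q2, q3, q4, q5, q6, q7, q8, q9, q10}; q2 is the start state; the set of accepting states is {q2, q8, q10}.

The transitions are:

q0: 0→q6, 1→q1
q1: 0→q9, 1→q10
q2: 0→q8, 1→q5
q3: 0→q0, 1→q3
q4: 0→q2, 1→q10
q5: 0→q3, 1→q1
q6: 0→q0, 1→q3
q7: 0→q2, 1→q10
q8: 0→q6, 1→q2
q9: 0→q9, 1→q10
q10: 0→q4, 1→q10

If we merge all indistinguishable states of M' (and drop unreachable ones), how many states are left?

7

Reachable states from the start: {q0,q1,q2,q3,q4,q5,q6,q8,q9,q10}. Unreachable: {q7} — drop them.
Start with accepting vs non-accepting: {q2,q8,q10} | {q0,q1,q3,q4,q5,q6,q9}.
Refine {q2,q8,q10} on symbol 0: members go to different blocks, giving {q8,q10} and {q2}.
On input 1, block {q8,q10} splits into {q8} and {q10}.
Split {q0,q1,q3,q4,q5,q6,q9} by δ(·,0) → {q0,q1,q3,q5,q6,q9} and {q4}.
Split {q0,q1,q3,q5,q6,q9} by δ(·,1) → {q0,q3,q5,q6} and {q1,q9}.
Split {q0,q3,q5,q6} by δ(·,1) → {q0,q5} and {q3,q6}.
The partition is now stable with 7 blocks: {q8} | {q0,q5} | {q2} | {q10} | {q4} | {q1,q9} | {q3,q6}.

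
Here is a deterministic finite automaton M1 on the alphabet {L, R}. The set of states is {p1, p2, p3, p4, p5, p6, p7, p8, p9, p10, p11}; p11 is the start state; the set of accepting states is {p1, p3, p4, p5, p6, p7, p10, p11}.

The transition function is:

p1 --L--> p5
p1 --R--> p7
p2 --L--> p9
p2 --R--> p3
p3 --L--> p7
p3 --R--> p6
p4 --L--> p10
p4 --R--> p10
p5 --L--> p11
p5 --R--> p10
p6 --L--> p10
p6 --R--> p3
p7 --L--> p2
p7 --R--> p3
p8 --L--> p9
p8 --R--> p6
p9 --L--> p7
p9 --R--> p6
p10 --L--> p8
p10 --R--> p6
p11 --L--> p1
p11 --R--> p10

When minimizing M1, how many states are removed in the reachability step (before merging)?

BFS from p11 reaches {p1, p2, p3, p5, p6, p7, p8, p9, p10, p11}; the 1 state(s) p4 are never visited.

1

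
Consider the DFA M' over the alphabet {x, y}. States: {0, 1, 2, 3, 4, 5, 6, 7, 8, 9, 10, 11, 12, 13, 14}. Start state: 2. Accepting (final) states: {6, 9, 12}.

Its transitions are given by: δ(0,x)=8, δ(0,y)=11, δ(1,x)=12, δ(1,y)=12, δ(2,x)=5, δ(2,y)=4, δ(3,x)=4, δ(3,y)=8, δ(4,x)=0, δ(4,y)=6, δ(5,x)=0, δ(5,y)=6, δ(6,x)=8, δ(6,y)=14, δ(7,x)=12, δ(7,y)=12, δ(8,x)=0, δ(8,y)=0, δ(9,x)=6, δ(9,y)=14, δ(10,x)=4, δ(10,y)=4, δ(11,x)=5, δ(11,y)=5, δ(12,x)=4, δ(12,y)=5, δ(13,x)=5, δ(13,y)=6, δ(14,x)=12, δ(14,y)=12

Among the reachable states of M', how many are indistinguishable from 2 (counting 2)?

2

Reachable states from the start: {0,2,4,5,6,8,11,12,14}. Unreachable: {1,3,7,9,10,13} — drop them.
Start with accepting vs non-accepting: {6,12} | {0,2,4,5,8,11,14}.
On input x, block {0,2,4,5,8,11,14} splits into {0,2,4,5,8,11} and {14}.
Refine {6,12} on symbol y: members go to different blocks, giving {6} and {12}.
Refine {0,2,4,5,8,11} on symbol y: members go to different blocks, giving {0,2,8,11} and {4,5}.
On input x, block {0,2,8,11} splits into {0,8} and {2,11}.
On input y, block {0,8} splits into {0} and {8}.
The partition is now stable with 7 blocks: {6} | {0} | {14} | {12} | {4,5} | {2,11} | {8}.
State 2 belongs to the block {2,11}, which has 2 states.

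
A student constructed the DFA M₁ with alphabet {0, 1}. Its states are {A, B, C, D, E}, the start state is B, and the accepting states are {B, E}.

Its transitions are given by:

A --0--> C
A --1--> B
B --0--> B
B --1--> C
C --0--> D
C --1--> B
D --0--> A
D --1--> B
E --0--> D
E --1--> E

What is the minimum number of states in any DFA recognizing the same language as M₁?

Reachable states from the start: {A,B,C,D}. Unreachable: {E} — drop them.
P0 = {B} | {A,C,D}.
Stable partition: {B} | {A,C,D} — 2 equivalence classes.

2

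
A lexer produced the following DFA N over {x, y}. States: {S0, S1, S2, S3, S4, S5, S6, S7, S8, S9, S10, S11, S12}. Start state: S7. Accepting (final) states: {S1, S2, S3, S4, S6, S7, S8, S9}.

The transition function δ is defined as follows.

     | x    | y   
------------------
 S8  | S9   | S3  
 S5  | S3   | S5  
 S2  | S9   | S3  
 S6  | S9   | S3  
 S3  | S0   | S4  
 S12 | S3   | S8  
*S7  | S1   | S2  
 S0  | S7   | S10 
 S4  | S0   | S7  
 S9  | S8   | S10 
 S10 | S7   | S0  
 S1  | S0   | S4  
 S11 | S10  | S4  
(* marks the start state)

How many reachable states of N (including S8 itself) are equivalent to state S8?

2

States {S5,S6,S11,S12} cannot be reached from the start state, so discard them.
Start with accepting vs non-accepting: {S1,S2,S3,S4,S7,S8,S9} | {S0,S10}.
Refine {S1,S2,S3,S4,S7,S8,S9} on symbol x: members go to different blocks, giving {S2,S7,S8,S9} and {S1,S3,S4}.
Split {S2,S7,S8,S9} by δ(·,x) → {S2,S8,S9} and {S7}.
Split {S2,S8,S9} by δ(·,y) → {S2,S8} and {S9}.
Split {S1,S3,S4} by δ(·,y) → {S1,S3} and {S4}.
No further refinement is possible. Final partition (6 blocks): {S2,S8} | {S0,S10} | {S1,S3} | {S7} | {S9} | {S4}.
State S8 belongs to the block {S2,S8}, which has 2 states.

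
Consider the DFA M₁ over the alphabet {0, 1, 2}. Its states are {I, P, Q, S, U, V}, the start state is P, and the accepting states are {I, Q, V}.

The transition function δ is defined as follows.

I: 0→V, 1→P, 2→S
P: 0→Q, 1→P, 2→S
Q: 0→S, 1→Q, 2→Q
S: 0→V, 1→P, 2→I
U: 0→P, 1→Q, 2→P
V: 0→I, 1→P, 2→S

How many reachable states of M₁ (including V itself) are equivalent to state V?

2

Reachable states from the start: {I,P,Q,S,V}. Unreachable: {U} — drop them.
Initial partition by acceptance: {I,Q,V} | {P,S}.
Refine {I,Q,V} on symbol 0: members go to different blocks, giving {I,V} and {Q}.
Refine {P,S} on symbol 0: members go to different blocks, giving {S} and {P}.
The partition is now stable with 4 blocks: {I,V} | {S} | {Q} | {P}.
The equivalence class containing V is {I,V}, of size 2.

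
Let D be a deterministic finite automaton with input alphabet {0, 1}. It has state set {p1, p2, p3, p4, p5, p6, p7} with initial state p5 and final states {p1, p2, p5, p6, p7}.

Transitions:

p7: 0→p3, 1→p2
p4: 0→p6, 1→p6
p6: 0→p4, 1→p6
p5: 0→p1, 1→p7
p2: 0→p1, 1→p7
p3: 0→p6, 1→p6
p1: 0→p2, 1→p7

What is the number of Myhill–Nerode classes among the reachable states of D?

4

All states are reachable from the start state.
Start with accepting vs non-accepting: {p1,p2,p5,p6,p7} | {p3,p4}.
Split {p1,p2,p5,p6,p7} by δ(·,0) → {p1,p2,p5} and {p6,p7}.
On input 1, block {p6,p7} splits into {p6} and {p7}.
No further refinement is possible. Final partition (4 blocks): {p1,p2,p5} | {p3,p4} | {p6} | {p7}.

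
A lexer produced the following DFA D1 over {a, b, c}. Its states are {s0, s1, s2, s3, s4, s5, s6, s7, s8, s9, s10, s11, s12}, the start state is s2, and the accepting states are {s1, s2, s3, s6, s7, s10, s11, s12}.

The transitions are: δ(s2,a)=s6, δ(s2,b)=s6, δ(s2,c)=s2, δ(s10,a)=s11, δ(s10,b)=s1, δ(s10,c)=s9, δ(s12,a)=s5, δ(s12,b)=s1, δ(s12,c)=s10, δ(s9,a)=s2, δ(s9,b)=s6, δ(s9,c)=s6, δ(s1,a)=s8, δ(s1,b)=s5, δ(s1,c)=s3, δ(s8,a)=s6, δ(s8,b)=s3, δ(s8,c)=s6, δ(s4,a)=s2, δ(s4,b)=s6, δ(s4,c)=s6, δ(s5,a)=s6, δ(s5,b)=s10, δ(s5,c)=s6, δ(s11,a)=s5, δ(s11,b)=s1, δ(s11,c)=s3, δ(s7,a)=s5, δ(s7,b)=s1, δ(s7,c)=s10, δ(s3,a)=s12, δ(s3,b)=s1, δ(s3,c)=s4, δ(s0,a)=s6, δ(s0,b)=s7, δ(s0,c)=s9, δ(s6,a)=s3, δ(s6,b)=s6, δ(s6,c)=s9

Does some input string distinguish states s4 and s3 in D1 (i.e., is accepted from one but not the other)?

States {s0,s7} cannot be reached from the start state, so discard them.
P0 = {s1,s2,s3,s6,s10,s11,s12} | {s4,s5,s8,s9}.
Split {s1,s2,s3,s6,s10,s11,s12} by δ(·,a) → {s2,s3,s6,s10} and {s1,s11,s12}.
On input a, block {s2,s3,s6,s10} splits into {s2,s6} and {s3,s10}.
Split {s2,s6} by δ(·,a) → {s2} and {s6}.
On input a, block {s4,s5,s8,s9} splits into {s4,s9} and {s5,s8}.
Refine {s1,s11,s12} on symbol b: members go to different blocks, giving {s11,s12} and {s1}.
Stable partition: {s2} | {s4,s9} | {s11,s12} | {s3,s10} | {s6} | {s5,s8} | {s1} — 7 equivalence classes.
s4 and s3 end up in different blocks, so they are distinguishable. For instance, the string 'ε' is accepted from only s3.

Yes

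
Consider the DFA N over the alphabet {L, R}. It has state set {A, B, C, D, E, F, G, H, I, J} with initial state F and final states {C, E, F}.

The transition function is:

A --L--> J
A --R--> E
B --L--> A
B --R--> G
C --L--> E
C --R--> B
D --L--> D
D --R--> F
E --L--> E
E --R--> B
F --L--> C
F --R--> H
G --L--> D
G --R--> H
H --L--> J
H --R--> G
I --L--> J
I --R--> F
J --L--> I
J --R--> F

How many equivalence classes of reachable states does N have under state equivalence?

3

Start with accepting vs non-accepting: {C,E,F} | {A,B,D,G,H,I,J}.
Refine {A,B,D,G,H,I,J} on symbol R: members go to different blocks, giving {A,D,I,J} and {B,G,H}.
The partition is now stable with 3 blocks: {C,E,F} | {A,D,I,J} | {B,G,H}.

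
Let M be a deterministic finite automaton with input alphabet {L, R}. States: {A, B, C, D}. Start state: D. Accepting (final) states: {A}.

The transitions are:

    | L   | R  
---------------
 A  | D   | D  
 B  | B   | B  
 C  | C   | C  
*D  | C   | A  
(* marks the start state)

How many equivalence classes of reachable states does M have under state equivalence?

3

Reachable states from the start: {A,C,D}. Unreachable: {B} — drop them.
Initial partition by acceptance: {A} | {C,D}.
Split {C,D} by δ(·,R) → {C} and {D}.
The partition is now stable with 3 blocks: {A} | {C} | {D}.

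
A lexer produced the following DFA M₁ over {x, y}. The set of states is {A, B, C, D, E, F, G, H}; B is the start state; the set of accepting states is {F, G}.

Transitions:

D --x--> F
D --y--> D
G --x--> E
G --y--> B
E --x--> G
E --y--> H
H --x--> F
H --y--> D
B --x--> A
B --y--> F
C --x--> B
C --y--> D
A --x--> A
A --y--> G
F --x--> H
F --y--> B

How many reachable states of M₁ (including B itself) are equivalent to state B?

States {C} cannot be reached from the start state, so discard them.
Initial partition by acceptance: {F,G} | {A,B,D,E,H}.
On input x, block {A,B,D,E,H} splits into {D,E,H} and {A,B}.
No further refinement is possible. Final partition (3 blocks): {F,G} | {D,E,H} | {A,B}.
State B belongs to the block {A,B}, which has 2 states.

2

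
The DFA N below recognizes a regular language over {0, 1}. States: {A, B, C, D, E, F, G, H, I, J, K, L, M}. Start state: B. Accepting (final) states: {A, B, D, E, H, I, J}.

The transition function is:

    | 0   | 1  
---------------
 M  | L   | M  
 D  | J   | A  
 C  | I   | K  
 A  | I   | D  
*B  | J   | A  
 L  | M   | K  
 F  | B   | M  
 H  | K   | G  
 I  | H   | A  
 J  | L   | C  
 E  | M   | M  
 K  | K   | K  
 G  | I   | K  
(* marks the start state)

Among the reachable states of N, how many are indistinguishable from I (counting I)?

States {E,F} cannot be reached from the start state, so discard them.
Start with accepting vs non-accepting: {A,B,D,H,I,J} | {C,G,K,L,M}.
Refine {A,B,D,H,I,J} on symbol 0: members go to different blocks, giving {A,B,D,I} and {H,J}.
Refine {A,B,D,I} on symbol 0: members go to different blocks, giving {B,D,I} and {A}.
Split {C,G,K,L,M} by δ(·,0) → {K,L,M} and {C,G}.
Stable partition: {B,D,I} | {K,L,M} | {H,J} | {A} | {C,G} — 5 equivalence classes.
The equivalence class containing I is {B,D,I}, of size 3.

3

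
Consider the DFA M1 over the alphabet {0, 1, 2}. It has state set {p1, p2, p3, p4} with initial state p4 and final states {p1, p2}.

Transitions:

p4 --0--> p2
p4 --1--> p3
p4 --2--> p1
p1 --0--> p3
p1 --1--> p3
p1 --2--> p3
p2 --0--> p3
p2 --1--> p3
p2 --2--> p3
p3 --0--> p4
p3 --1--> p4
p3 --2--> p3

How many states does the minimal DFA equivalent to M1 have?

3

Initial partition by acceptance: {p1,p2} | {p3,p4}.
Split {p3,p4} by δ(·,0) → {p3} and {p4}.
The partition is now stable with 3 blocks: {p1,p2} | {p3} | {p4}.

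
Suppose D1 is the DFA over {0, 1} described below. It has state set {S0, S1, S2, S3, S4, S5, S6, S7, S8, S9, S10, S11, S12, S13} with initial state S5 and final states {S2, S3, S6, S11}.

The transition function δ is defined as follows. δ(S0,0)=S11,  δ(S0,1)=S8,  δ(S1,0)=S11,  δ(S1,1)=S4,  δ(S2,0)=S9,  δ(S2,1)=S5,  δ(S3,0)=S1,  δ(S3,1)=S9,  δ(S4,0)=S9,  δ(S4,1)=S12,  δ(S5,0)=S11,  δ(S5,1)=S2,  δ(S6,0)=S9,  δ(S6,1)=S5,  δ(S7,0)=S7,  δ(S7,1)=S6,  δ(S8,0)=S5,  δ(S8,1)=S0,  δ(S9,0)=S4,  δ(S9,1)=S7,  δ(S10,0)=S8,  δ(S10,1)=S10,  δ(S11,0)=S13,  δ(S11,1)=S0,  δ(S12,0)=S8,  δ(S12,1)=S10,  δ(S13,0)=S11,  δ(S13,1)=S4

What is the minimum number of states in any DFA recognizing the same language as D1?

First remove the unreachable states {S1,S3}; 12 states remain.
Initial partition by acceptance: {S2,S6,S11} | {S0,S4,S5,S7,S8,S9,S10,S12,S13}.
On input 0, block {S0,S4,S5,S7,S8,S9,S10,S12,S13} splits into {S4,S7,S8,S9,S10,S12} and {S0,S5,S13}.
Split {S2,S6,S11} by δ(·,0) → {S2,S6} and {S11}.
On input 0, block {S4,S7,S8,S9,S10,S12} splits into {S4,S7,S9,S10,S12} and {S8}.
Refine {S4,S7,S9,S10,S12} on symbol 0: members go to different blocks, giving {S4,S7,S9} and {S10,S12}.
Split {S4,S7,S9} by δ(·,1) → {S4} and {S7} and {S9}.
On input 1, block {S0,S5,S13} splits into {S0} and {S5} and {S13}.
No further refinement is possible. Final partition (10 blocks): {S2,S6} | {S4} | {S0} | {S11} | {S8} | {S10,S12} | {S7} | {S9} | {S5} | {S13}.

10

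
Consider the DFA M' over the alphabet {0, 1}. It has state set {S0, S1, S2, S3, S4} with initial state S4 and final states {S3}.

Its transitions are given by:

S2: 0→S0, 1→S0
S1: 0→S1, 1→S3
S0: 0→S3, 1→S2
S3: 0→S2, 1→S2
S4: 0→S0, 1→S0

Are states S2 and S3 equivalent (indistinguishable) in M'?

No

First remove the unreachable states {S1}; 4 states remain.
P0 = {S3} | {S0,S2,S4}.
On input 0, block {S0,S2,S4} splits into {S2,S4} and {S0}.
The partition is now stable with 3 blocks: {S3} | {S2,S4} | {S0}.
S2 and S3 end up in different blocks, so they are distinguishable. For instance, the string 'ε' is accepted from only S3.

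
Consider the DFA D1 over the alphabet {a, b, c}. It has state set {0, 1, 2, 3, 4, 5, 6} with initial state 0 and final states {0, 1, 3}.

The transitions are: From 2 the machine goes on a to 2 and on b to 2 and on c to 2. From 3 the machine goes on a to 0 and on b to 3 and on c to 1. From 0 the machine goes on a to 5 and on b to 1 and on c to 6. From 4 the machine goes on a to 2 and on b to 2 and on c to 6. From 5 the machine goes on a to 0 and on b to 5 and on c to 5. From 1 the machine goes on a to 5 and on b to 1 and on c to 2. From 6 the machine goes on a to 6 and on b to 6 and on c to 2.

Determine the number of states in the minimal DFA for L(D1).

3

First remove the unreachable states {3,4}; 5 states remain.
Start with accepting vs non-accepting: {0,1} | {2,5,6}.
On input a, block {2,5,6} splits into {2,6} and {5}.
No further refinement is possible. Final partition (3 blocks): {0,1} | {2,6} | {5}.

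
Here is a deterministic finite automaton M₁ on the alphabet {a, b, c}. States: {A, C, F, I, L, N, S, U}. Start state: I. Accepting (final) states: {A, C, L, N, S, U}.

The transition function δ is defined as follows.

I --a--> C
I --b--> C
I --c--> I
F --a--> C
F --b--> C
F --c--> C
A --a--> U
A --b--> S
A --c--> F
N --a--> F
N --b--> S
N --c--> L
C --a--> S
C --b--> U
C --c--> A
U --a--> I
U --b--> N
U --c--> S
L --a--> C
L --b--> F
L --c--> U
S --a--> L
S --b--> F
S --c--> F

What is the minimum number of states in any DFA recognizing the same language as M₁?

8

All states are reachable from the start state.
Start with accepting vs non-accepting: {A,C,L,N,S,U} | {F,I}.
Split {A,C,L,N,S,U} by δ(·,a) → {A,C,L,S} and {N,U}.
On input a, block {A,C,L,S} splits into {C,L,S} and {A}.
Split {C,L,S} by δ(·,b) → {L,S} and {C}.
On input a, block {L,S} splits into {L} and {S}.
Split {F,I} by δ(·,c) → {F} and {I}.
On input a, block {N,U} splits into {U} and {N}.
The partition is now stable with 8 blocks: {L} | {F} | {U} | {A} | {C} | {S} | {I} | {N}.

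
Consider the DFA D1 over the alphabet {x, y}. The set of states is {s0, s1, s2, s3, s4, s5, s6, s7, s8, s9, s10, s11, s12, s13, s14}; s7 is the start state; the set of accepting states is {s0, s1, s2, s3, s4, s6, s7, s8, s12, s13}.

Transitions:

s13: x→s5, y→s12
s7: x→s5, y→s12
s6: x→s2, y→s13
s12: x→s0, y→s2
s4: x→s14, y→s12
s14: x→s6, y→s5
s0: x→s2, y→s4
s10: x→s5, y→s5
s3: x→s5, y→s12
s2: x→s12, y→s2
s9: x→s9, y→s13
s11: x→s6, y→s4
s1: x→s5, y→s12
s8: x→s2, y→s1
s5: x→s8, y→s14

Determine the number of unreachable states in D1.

Starting at s7 and following transitions, the reachable set is {s0, s1, s2, s4, s5, s6, s7, s8, s12, s13, s14}. That leaves s3, s9, s10, s11 unreachable — 4 in total.

4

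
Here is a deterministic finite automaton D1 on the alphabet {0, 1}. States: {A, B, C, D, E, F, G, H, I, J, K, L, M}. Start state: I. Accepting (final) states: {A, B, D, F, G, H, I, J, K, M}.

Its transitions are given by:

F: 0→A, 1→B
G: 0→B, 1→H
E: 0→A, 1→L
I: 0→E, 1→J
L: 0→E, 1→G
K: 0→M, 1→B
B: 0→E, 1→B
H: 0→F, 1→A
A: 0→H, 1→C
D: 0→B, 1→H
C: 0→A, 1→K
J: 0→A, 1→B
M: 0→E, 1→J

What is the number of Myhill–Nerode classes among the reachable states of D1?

10

First remove the unreachable states {D}; 12 states remain.
Start with accepting vs non-accepting: {A,B,F,G,H,I,J,K,M} | {C,E,L}.
Refine {A,B,F,G,H,I,J,K,M} on symbol 0: members go to different blocks, giving {A,F,G,H,J,K} and {B,I,M}.
On input 0, block {A,F,G,H,J,K} splits into {A,F,H,J} and {G,K}.
Split {A,F,H,J} by δ(·,1) → {F,J} and {A} and {H}.
Split {C,E,L} by δ(·,0) → {C,E} and {L}.
Refine {C,E} on symbol 1: members go to different blocks, giving {C} and {E}.
Split {B,I,M} by δ(·,1) → {I,M} and {B}.
Split {G,K} by δ(·,0) → {G} and {K}.
No further refinement is possible. Final partition (10 blocks): {F,J} | {C} | {I,M} | {G} | {A} | {H} | {L} | {E} | {B} | {K}.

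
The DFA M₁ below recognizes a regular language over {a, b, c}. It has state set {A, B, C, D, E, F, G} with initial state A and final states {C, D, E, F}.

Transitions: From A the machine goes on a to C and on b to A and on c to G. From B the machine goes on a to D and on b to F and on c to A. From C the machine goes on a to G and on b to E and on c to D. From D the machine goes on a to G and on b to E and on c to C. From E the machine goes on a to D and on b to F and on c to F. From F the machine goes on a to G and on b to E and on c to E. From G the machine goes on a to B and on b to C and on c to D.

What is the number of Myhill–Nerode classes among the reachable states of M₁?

6

Every state is reachable, so we keep all 7.
P0 = {C,D,E,F} | {A,B,G}.
Split {C,D,E,F} by δ(·,a) → {C,D,F} and {E}.
Refine {C,D,F} on symbol c: members go to different blocks, giving {C,D} and {F}.
Refine {A,B,G} on symbol a: members go to different blocks, giving {A,B} and {G}.
Refine {A,B} on symbol b: members go to different blocks, giving {A} and {B}.
Stable partition: {C,D} | {A} | {E} | {F} | {G} | {B} — 6 equivalence classes.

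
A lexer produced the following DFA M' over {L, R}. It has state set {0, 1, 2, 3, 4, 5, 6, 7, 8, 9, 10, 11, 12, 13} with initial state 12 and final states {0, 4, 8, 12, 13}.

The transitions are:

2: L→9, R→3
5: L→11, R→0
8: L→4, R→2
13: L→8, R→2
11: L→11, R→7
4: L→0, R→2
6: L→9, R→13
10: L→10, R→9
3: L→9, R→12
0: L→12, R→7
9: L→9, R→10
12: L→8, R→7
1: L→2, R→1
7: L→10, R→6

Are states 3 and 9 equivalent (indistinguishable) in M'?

First remove the unreachable states {1,5,11}; 11 states remain.
P0 = {0,4,8,12,13} | {2,3,6,7,9,10}.
On input R, block {2,3,6,7,9,10} splits into {2,7,9,10} and {3,6}.
Refine {2,7,9,10} on symbol R: members go to different blocks, giving {2,7} and {9,10}.
No further refinement is possible. Final partition (4 blocks): {0,4,8,12,13} | {2,7} | {3,6} | {9,10}.
3 and 9 end up in different blocks, so they are distinguishable. For instance, the string 'R' is accepted from only 3.

No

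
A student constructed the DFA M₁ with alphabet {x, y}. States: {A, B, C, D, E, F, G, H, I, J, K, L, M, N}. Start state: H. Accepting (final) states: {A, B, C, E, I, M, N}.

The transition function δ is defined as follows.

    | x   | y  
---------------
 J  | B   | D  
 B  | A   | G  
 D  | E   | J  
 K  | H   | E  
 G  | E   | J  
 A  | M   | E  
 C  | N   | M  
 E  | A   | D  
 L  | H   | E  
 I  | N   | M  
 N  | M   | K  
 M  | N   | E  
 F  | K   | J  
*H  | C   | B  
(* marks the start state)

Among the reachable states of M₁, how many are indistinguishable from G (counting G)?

3

States {F,I,L} cannot be reached from the start state, so discard them.
Start with accepting vs non-accepting: {A,B,C,E,M,N} | {D,G,H,J,K}.
Split {A,B,C,E,M,N} by δ(·,y) → {A,C,M} and {B,E,N}.
Refine {A,C,M} on symbol x: members go to different blocks, giving {C,M} and {A}.
On input y, block {C,M} splits into {C} and {M}.
Refine {D,G,H,J,K} on symbol x: members go to different blocks, giving {D,G,J} and {H} and {K}.
On input x, block {B,E,N} splits into {B,E} and {N}.
No further refinement is possible. Final partition (8 blocks): {C} | {D,G,J} | {B,E} | {A} | {M} | {H} | {K} | {N}.
State G belongs to the block {D,G,J}, which has 3 states.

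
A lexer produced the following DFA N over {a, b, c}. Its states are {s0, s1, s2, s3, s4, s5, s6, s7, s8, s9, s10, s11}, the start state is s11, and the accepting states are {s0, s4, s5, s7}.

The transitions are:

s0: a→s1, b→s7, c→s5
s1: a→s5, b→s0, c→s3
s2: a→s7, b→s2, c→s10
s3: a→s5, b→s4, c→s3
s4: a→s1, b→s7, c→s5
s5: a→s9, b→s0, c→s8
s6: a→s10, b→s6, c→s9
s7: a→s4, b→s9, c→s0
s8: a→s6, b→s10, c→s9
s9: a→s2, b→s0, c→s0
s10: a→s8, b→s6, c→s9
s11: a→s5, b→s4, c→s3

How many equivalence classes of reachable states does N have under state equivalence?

P0 = {s0,s4,s5,s7} | {s1,s2,s3,s6,s8,s9,s10,s11}.
Refine {s0,s4,s5,s7} on symbol a: members go to different blocks, giving {s0,s4,s5} and {s7}.
Refine {s0,s4,s5} on symbol b: members go to different blocks, giving {s0,s4} and {s5}.
Refine {s1,s2,s3,s6,s8,s9,s10,s11} on symbol a: members go to different blocks, giving {s6,s8,s9,s10} and {s1,s3,s11} and {s2}.
Split {s6,s8,s9,s10} by δ(·,a) → {s6,s8,s10} and {s9}.
Stable partition: {s0,s4} | {s6,s8,s10} | {s7} | {s5} | {s1,s3,s11} | {s2} | {s9} — 7 equivalence classes.

7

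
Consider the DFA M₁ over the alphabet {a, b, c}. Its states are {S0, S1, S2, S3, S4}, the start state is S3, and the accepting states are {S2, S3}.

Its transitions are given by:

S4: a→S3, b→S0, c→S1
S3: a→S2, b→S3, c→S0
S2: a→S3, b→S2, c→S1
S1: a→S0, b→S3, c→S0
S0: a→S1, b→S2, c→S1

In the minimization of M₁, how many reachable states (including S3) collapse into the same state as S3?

2

States {S4} cannot be reached from the start state, so discard them.
Start with accepting vs non-accepting: {S2,S3} | {S0,S1}.
No further refinement is possible. Final partition (2 blocks): {S2,S3} | {S0,S1}.
State S3 belongs to the block {S2,S3}, which has 2 states.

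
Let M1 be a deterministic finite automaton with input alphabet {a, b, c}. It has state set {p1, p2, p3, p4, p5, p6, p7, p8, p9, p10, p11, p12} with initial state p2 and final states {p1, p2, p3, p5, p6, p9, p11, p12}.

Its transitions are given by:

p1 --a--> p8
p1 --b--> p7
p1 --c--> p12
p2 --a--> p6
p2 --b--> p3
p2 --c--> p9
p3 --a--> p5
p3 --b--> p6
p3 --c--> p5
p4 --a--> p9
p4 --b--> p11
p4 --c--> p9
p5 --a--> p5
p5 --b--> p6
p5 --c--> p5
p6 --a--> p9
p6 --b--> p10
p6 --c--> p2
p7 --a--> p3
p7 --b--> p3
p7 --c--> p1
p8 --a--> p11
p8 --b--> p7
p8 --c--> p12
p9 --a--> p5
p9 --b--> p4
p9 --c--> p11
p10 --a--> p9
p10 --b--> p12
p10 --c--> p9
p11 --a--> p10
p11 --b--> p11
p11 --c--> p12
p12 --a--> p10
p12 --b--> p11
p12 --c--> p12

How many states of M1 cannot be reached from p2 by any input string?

BFS from p2 reaches {p2, p3, p4, p5, p6, p9, p10, p11, p12}; the 3 state(s) p1, p7, p8 are never visited.

3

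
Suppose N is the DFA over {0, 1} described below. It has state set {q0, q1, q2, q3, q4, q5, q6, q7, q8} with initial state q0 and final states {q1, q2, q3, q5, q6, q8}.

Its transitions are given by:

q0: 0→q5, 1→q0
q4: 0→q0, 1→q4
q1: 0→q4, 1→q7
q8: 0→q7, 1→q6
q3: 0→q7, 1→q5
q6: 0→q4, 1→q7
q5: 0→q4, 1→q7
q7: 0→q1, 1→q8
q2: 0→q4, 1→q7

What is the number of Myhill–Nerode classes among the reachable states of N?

5

First remove the unreachable states {q2,q3}; 7 states remain.
Start with accepting vs non-accepting: {q1,q5,q6,q8} | {q0,q4,q7}.
Refine {q1,q5,q6,q8} on symbol 1: members go to different blocks, giving {q1,q5,q6} and {q8}.
On input 0, block {q0,q4,q7} splits into {q0,q7} and {q4}.
On input 1, block {q0,q7} splits into {q0} and {q7}.
No further refinement is possible. Final partition (5 blocks): {q1,q5,q6} | {q0} | {q8} | {q4} | {q7}.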